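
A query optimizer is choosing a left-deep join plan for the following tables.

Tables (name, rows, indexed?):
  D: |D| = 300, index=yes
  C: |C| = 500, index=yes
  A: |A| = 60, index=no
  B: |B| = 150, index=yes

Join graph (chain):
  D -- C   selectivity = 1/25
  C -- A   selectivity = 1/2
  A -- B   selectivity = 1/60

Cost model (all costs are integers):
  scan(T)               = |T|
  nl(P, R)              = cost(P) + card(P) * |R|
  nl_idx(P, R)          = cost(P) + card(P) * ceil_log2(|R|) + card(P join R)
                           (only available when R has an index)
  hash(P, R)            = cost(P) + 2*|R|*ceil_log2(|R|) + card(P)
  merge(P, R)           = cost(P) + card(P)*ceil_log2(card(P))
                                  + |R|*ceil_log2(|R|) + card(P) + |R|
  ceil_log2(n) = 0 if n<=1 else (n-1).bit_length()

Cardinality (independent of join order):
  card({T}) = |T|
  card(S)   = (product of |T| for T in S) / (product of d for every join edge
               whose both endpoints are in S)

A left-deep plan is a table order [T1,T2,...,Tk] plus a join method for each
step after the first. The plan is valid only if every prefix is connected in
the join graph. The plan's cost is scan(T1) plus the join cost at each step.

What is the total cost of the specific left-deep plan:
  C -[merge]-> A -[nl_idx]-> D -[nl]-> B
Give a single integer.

27320920

step 1: scan C: cost=500, card=500
step 2: join A via merge
    card(P join A) = 500*60/(2) = 15000
    cost = 500 + 500*9 + 60*6 + 500 + 60 = 5920
step 3: join D via nl_idx
    card(P join D) = 15000*300/(25) = 180000
    cost = 5920 + 15000*9 + 180000 = 320920
step 4: join B via nl
    card(P join B) = 180000*150/(60) = 450000
    cost = 320920 + 180000*150 = 27320920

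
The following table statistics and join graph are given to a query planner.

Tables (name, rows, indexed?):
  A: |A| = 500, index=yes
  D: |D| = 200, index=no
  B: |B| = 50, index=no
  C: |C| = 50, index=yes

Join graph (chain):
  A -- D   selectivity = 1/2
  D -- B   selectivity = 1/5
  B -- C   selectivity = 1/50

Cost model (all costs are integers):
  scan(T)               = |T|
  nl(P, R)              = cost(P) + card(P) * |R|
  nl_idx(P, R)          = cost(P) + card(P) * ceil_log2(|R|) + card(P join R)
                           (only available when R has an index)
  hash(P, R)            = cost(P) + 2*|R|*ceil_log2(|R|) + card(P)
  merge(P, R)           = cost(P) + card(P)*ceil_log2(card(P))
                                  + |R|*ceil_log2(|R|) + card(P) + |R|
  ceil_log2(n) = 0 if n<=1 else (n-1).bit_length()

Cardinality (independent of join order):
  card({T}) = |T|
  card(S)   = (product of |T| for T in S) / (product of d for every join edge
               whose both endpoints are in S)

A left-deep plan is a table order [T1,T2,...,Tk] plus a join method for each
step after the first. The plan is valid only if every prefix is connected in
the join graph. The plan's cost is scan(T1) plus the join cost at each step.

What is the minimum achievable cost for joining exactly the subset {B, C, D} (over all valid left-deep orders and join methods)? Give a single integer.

2550

Selinger DP over subsets of {B,C,D}:
  {D}: scan cost=200, card=200
  {B}: scan cost=50, card=50
  {C}: scan cost=50, card=50
  {BD}: card=2000; try (B,hash)→1000, (D,merge)→2200, (B,merge)→2350, (D,hash)→3300, (D,nl)→10050, (B,nl)→10200; best=1000 via (B,hash)
  {BC}: card=50; try (C,nl_idx)→400, (C,hash)→700, (B,hash)→700, (C,merge)→750, (B,merge)→750, (C,nl)→2550 …(+1); best=400 via (C,nl_idx)
  {BCD}: card=2000; try (D,merge)→2550, (C,hash)→3600, (D,hash)→3650, (D,nl)→10400, (C,nl_idx)→15000, (C,merge)→25350 …(+1); best=2550 via (D,merge)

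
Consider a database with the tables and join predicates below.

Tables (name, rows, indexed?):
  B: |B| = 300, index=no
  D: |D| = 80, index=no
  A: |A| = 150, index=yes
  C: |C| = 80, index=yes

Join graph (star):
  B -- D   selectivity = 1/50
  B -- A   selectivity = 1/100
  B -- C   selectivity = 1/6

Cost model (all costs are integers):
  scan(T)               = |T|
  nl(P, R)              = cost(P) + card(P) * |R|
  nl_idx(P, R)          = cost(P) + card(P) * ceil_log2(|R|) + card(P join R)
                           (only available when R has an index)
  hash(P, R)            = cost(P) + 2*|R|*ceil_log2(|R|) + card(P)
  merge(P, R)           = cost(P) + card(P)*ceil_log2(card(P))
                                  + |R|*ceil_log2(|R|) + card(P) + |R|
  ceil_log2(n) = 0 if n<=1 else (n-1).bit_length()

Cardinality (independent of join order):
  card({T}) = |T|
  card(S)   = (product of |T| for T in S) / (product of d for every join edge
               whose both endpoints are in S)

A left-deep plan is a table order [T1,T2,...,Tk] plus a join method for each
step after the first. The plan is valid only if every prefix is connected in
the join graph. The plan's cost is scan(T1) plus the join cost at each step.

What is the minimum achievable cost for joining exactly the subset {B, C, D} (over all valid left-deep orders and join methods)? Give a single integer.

Selinger DP over subsets of {B,C,D}:
  {B}: scan cost=300, card=300
  {D}: scan cost=80, card=80
  {C}: scan cost=80, card=80
  {BD}: card=480; try (D,hash)→1720, (B,merge)→3720, (D,merge)→3940, (B,hash)→5560, (B,nl)→24080, (D,nl)→24300; best=1720 via (D,hash)
  {BC}: card=4000; try (C,hash)→1720, (B,merge)→3720, (C,merge)→3940, (B,hash)→5560, (C,nl_idx)→6400, (B,nl)→24080 …(+1); best=1720 via (C,hash)
  {BCD}: card=6400; try (C,hash)→3320, (D,hash)→6840, (C,merge)→7160, (C,nl_idx)→11480, (C,nl)→40120, (D,merge)→54360 …(+1); best=3320 via (C,hash)

3320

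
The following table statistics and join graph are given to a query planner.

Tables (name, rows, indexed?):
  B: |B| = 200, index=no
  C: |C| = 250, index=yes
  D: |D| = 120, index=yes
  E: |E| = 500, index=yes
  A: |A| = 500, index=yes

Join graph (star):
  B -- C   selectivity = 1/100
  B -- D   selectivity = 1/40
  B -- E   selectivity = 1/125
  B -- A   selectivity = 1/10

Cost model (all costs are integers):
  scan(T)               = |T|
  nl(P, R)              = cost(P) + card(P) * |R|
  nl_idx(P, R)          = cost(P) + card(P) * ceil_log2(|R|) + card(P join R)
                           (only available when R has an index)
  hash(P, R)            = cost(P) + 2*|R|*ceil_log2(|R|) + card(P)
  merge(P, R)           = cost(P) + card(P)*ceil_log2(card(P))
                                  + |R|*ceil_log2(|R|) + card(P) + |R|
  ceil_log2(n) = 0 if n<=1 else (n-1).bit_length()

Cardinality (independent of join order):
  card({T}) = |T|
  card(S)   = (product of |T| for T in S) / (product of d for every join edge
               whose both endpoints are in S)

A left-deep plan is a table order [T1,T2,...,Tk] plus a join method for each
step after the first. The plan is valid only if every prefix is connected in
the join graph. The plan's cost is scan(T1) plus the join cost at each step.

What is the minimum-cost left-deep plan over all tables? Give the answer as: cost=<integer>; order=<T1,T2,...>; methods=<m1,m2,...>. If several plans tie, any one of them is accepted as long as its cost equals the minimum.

Selinger DP (subsets sized 1..n):
  {B}: scan cost=200, card=200
  {C}: scan cost=250, card=250
  {D}: scan cost=120, card=120
  {E}: scan cost=500, card=500
  {A}: scan cost=500, card=500
  {BC}: card=500; try (C,nl_idx)→2300, (B,hash)→3700, (C,merge)→4250, (B,merge)→4300, (C,hash)→4400, (C,nl)→50200 …(+1); best=2300 via (C,nl_idx)
  {BD}: card=600; try (D,hash)→2080, (D,nl_idx)→2200, (B,merge)→2880, (D,merge)→2960, (B,hash)→3440, (B,nl)→24120 …(+1); best=2080 via (D,hash)
  {BE}: card=800; try (E,nl_idx)→2800, (B,hash)→4200, (E,merge)→7000, (B,merge)→7300, (E,hash)→9400, (E,nl)→100200 …(+1); best=2800 via (E,nl_idx)
  {AB}: card=10000; try (B,hash)→4200, (A,merge)→7000, (B,merge)→7300, (A,hash)→9400, (A,nl_idx)→12000, (A,nl)→100200 …(+1); best=4200 via (B,hash)
  {BCD}: card=1500; try (D,hash)→4480, (C,hash)→6680, (D,nl_idx)→7300, (D,merge)→8260, (C,nl_idx)→8380, (C,merge)→10930 …(+2); best=4480 via (D,hash)
  {BCE}: card=2000; try (C,hash)→7600, (E,nl_idx)→8800, (C,nl_idx)→11200, (E,hash)→11800, (E,merge)→12300, (C,merge)→13850 …(+2); best=7600 via (C,hash)
  {ABC}: card=25000; try (A,hash)→11800, (A,merge)→12300, (C,hash)→18200, (A,nl_idx)→31800, (C,nl_idx)→109200, (C,merge)→156450 …(+2); best=11800 via (A,hash)
  {BDE}: card=2400; try (D,hash)→5280, (E,nl_idx)→9880, (D,nl_idx)→10800, (E,hash)→11680, (D,merge)→12560, (E,merge)→13680 …(+2); best=5280 via (D,hash)
  {ABD}: card=30000; try (A,hash)→11680, (A,merge)→13680, (D,hash)→15880, (A,nl_idx)→37480, (D,nl_idx)→104200, (D,merge)→155160 …(+2); best=11680 via (A,hash)
  {ABE}: card=40000; try (A,hash)→12600, (A,merge)→16600, (E,hash)→23200, (A,nl_idx)→50000, (E,nl_idx)→134200, (E,merge)→159200 …(+2); best=12600 via (A,hash)
  {BCDE}: card=6000; try (D,hash)→11280, (C,hash)→11680, (E,hash)→14980, (E,nl_idx)→23980, (E,merge)→27480, (D,nl_idx)→27600 …(+6); best=11280 via (D,hash)
  {ABCD}: card=75000; try (A,hash)→14980, (A,merge)→27480, (D,hash)→38480, (C,hash)→45680, (A,nl_idx)→92980, (D,nl_idx)→261800 …(+6); best=14980 via (A,hash)
  {ABCE}: card=100000; try (A,hash)→18600, (A,merge)→36600, (E,hash)→45800, (C,hash)→56600, (A,nl_idx)→125600, (E,nl_idx)→336800 …(+6); best=18600 via (A,hash)
  {ABDE}: card=120000; try (A,hash)→16680, (A,merge)→41480, (E,hash)→50680, (D,hash)→54280, (A,nl_idx)→146880, (E,nl_idx)→401680 …(+6); best=16680 via (A,hash)
  {ABCDE}: card=300000; try (A,hash)→26280, (E,hash)→98980, (A,merge)→100280, (D,hash)→120280, (C,hash)→140680, (A,nl_idx)→365280 …(+10); best=26280 via (A,hash)

cost=26280; order=B,E,C,D,A; methods=nl_idx,hash,hash,hash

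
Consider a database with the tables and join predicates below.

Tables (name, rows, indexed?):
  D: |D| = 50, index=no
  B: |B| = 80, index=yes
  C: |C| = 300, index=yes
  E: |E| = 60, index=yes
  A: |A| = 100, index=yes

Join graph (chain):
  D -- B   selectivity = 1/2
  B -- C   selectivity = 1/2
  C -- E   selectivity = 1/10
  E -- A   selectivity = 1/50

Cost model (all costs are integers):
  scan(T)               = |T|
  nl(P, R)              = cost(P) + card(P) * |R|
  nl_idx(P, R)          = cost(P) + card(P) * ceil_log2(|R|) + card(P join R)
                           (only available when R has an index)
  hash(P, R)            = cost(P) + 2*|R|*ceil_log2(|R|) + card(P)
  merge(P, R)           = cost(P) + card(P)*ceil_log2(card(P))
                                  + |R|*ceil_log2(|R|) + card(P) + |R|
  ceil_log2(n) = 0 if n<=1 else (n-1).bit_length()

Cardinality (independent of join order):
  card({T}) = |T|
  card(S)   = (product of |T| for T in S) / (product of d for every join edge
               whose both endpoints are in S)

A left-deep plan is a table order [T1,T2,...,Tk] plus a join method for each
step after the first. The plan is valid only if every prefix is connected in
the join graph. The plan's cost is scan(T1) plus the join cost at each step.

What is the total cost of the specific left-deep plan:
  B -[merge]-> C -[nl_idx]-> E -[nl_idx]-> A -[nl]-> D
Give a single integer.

step 1: scan B: cost=80, card=80
step 2: join C via merge
    card(P join C) = 80*300/(2) = 12000
    cost = 80 + 80*7 + 300*9 + 80 + 300 = 3720
step 3: join E via nl_idx
    card(P join E) = 12000*60/(10) = 72000
    cost = 3720 + 12000*6 + 72000 = 147720
step 4: join A via nl_idx
    card(P join A) = 72000*100/(50) = 144000
    cost = 147720 + 72000*7 + 144000 = 795720
step 5: join D via nl
    card(P join D) = 144000*50/(2) = 3600000
    cost = 795720 + 144000*50 = 7995720

7995720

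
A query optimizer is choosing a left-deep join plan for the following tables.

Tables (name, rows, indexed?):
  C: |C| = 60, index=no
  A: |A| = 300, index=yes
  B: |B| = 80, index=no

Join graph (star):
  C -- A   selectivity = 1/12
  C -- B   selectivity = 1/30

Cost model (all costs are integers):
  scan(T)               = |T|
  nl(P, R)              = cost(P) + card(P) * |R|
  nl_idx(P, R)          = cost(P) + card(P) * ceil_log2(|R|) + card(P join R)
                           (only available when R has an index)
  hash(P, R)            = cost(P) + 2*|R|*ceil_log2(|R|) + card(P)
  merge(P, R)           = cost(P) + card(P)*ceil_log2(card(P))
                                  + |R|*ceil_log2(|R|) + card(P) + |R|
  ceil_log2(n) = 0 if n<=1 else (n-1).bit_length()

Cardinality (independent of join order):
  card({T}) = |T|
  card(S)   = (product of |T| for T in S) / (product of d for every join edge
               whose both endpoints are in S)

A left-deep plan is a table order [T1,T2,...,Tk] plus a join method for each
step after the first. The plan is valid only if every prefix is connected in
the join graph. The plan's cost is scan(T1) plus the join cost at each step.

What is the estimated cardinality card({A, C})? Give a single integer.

Tables in S: A(300), C(60)
Edges inside S: C-A(d=12)
numerator = 300 * 60 = 18000
denominator = 12 = 12
card(S) = 18000 / 12 = 1500

1500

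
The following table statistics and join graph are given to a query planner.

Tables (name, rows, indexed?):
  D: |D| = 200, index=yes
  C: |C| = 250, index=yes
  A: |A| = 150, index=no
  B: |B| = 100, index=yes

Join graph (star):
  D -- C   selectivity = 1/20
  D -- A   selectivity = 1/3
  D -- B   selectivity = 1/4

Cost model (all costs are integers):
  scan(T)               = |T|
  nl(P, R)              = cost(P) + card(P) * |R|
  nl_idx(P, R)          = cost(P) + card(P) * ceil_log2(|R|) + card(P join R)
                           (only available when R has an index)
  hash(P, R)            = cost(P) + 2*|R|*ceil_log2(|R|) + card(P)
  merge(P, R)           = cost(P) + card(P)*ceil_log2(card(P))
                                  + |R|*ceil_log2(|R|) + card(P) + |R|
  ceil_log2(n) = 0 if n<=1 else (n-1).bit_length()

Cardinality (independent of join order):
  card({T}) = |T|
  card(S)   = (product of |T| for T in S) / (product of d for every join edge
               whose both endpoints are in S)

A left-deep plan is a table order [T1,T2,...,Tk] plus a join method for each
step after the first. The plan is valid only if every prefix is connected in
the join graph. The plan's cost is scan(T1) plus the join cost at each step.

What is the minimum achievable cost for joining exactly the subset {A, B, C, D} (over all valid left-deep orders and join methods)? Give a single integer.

72500

Selinger DP over subsets of {A,B,C,D}:
  {D}: scan cost=200, card=200
  {C}: scan cost=250, card=250
  {A}: scan cost=150, card=150
  {B}: scan cost=100, card=100
  {CD}: card=2500; try (D,hash)→3700, (C,merge)→4250, (D,merge)→4300, (C,nl_idx)→4300, (C,hash)→4400, (D,nl_idx)→4750 …(+2); best=3700 via (D,hash)
  {AD}: card=10000; try (A,hash)→2800, (D,merge)→3300, (A,merge)→3350, (D,hash)→3500, (D,nl_idx)→11350, (D,nl)→30150 …(+1); best=2800 via (A,hash)
  {BD}: card=5000; try (B,hash)→1800, (D,merge)→2700, (B,merge)→2800, (D,hash)→3400, (D,nl_idx)→5900, (B,nl_idx)→6600 …(+2); best=1800 via (B,hash)
  {ACD}: card=125000; try (A,hash)→8600, (C,hash)→16800, (A,merge)→37550, (C,merge)→155050, (C,nl_idx)→207800, (A,nl)→378700 …(+1); best=8600 via (A,hash)
  {BCD}: card=62500; try (B,hash)→7600, (C,hash)→10800, (B,merge)→37000, (C,merge)→74050, (B,nl_idx)→83700, (C,nl_idx)→104300 …(+2); best=7600 via (B,hash)
  {ABD}: card=250000; try (A,hash)→9200, (B,hash)→14200, (A,merge)→73150, (B,merge)→153600, (B,nl_idx)→322800, (A,nl)→751800 …(+1); best=9200 via (A,hash)
  {ABCD}: card=3125000; try (A,hash)→72500, (B,hash)→135000, (C,hash)→263200, (A,merge)→1071450, (B,merge)→2259400, (B,nl_idx)→4008600 …(+5); best=72500 via (A,hash)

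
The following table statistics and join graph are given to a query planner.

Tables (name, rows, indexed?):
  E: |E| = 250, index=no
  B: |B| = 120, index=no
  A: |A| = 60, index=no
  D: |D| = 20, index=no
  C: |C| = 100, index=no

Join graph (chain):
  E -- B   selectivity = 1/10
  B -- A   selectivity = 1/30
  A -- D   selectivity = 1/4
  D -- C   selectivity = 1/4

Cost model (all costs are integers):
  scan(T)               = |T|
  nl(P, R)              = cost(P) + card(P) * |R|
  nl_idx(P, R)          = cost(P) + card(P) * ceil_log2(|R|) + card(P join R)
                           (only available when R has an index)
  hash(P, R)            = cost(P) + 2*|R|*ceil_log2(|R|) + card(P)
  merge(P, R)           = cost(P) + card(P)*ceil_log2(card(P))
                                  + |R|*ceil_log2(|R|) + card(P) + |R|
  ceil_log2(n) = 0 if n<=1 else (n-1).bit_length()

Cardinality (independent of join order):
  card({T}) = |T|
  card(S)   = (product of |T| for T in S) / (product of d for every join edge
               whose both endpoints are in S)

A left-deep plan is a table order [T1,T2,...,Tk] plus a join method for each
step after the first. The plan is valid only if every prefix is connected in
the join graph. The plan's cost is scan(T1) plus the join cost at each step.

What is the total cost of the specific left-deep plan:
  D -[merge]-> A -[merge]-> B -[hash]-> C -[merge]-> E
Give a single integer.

step 1: scan D: cost=20, card=20
step 2: join A via merge
    card(P join A) = 20*60/(4) = 300
    cost = 20 + 20*5 + 60*6 + 20 + 60 = 560
step 3: join B via merge
    card(P join B) = 300*120/(30) = 1200
    cost = 560 + 300*9 + 120*7 + 300 + 120 = 4520
step 4: join C via hash
    card(P join C) = 1200*100/(4) = 30000
    cost = 4520 + 2*100*7 + 1200 = 7120
step 5: join E via merge
    card(P join E) = 30000*250/(10) = 750000
    cost = 7120 + 30000*15 + 250*8 + 30000 + 250 = 489370

489370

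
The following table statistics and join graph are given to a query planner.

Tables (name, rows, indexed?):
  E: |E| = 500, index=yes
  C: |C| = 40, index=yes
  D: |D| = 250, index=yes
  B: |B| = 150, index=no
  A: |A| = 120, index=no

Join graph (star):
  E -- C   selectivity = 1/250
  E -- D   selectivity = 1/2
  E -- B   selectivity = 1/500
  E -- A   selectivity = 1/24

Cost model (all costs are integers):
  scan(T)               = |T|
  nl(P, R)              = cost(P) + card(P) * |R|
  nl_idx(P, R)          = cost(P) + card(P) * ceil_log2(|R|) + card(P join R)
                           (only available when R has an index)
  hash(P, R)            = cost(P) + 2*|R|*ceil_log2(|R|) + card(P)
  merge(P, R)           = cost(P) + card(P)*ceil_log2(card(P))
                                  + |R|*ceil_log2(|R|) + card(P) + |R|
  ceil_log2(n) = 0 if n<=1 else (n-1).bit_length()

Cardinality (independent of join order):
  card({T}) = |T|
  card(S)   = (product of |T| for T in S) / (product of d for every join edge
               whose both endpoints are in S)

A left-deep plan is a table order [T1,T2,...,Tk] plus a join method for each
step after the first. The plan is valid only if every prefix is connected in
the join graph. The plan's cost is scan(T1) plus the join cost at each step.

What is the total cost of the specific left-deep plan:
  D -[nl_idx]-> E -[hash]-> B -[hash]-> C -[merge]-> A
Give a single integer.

step 1: scan D: cost=250, card=250
step 2: join E via nl_idx
    card(P join E) = 250*500/(2) = 62500
    cost = 250 + 250*9 + 62500 = 65000
step 3: join B via hash
    card(P join B) = 62500*150/(500) = 18750
    cost = 65000 + 2*150*8 + 62500 = 129900
step 4: join C via hash
    card(P join C) = 18750*40/(250) = 3000
    cost = 129900 + 2*40*6 + 18750 = 149130
step 5: join A via merge
    card(P join A) = 3000*120/(24) = 15000
    cost = 149130 + 3000*12 + 120*7 + 3000 + 120 = 189090

189090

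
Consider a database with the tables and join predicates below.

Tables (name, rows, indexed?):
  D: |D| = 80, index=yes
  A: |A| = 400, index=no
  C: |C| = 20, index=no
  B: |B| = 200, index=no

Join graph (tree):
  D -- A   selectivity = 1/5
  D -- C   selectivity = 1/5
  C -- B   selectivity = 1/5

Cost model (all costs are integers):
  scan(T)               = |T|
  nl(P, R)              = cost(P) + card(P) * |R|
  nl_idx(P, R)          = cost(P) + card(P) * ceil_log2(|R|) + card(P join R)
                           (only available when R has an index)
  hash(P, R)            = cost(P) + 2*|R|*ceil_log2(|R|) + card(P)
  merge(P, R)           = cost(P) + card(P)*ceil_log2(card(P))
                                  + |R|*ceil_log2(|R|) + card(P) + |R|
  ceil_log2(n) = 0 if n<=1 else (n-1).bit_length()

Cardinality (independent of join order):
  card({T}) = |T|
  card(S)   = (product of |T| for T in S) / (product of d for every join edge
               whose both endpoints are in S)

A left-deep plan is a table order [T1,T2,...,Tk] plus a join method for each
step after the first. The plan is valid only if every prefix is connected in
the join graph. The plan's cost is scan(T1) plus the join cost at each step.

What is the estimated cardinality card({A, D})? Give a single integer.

6400

Tables in S: A(400), D(80)
Edges inside S: D-A(d=5)
numerator = 400 * 80 = 32000
denominator = 5 = 5
card(S) = 32000 / 5 = 6400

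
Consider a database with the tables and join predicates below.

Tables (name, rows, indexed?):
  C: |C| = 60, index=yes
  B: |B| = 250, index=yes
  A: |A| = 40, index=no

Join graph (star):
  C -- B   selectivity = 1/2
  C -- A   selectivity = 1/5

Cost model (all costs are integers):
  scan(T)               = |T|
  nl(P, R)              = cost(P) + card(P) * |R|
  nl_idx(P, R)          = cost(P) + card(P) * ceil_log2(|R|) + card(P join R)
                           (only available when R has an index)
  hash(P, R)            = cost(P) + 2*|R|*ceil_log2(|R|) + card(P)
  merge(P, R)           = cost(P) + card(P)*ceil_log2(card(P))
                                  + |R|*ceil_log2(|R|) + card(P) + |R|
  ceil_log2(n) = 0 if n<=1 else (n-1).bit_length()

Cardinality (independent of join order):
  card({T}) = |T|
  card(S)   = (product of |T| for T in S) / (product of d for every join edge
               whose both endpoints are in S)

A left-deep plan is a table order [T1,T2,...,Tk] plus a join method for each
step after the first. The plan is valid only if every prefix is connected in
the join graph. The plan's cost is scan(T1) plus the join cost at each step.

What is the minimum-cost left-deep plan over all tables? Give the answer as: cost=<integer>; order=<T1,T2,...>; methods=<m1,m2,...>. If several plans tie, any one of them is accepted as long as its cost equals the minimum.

Selinger DP (subsets sized 1..n):
  {C}: scan cost=60, card=60
  {B}: scan cost=250, card=250
  {A}: scan cost=40, card=40
  {BC}: card=7500; try (C,hash)→1220, (B,merge)→2730, (C,merge)→2920, (B,hash)→4120, (B,nl_idx)→8040, (C,nl_idx)→9250 …(+2); best=1220 via (C,hash)
  {AC}: card=480; try (A,hash)→600, (C,merge)→740, (C,nl_idx)→760, (A,merge)→760, (C,hash)→800, (C,nl)→2440 …(+1); best=600 via (A,hash)
  {ABC}: card=60000; try (B,hash)→5080, (B,merge)→7650, (A,hash)→9200, (B,nl_idx)→64440, (A,merge)→106500, (B,nl)→120600 …(+1); best=5080 via (B,hash)

cost=5080; order=C,A,B; methods=hash,hash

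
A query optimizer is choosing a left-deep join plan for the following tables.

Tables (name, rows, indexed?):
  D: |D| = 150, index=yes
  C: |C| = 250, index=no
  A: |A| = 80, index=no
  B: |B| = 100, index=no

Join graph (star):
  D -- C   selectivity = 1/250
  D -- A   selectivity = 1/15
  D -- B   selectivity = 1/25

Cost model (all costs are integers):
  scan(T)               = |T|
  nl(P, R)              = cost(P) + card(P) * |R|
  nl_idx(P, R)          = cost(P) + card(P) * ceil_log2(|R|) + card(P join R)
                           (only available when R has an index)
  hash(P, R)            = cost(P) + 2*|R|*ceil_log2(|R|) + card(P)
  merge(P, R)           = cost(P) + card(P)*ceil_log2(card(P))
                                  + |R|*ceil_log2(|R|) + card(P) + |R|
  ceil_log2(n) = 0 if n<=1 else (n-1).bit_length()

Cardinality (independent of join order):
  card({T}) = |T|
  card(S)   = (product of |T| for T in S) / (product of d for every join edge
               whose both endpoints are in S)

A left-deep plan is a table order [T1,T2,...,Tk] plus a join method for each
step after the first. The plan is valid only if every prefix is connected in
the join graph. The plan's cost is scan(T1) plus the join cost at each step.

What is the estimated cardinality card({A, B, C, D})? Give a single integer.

Tables in S: A(80), B(100), C(250), D(150)
Edges inside S: D-C(d=250), D-A(d=15), D-B(d=25)
numerator = 80 * 100 * 250 * 150 = 300000000
denominator = 250 * 15 * 25 = 93750
card(S) = 300000000 / 93750 = 3200

3200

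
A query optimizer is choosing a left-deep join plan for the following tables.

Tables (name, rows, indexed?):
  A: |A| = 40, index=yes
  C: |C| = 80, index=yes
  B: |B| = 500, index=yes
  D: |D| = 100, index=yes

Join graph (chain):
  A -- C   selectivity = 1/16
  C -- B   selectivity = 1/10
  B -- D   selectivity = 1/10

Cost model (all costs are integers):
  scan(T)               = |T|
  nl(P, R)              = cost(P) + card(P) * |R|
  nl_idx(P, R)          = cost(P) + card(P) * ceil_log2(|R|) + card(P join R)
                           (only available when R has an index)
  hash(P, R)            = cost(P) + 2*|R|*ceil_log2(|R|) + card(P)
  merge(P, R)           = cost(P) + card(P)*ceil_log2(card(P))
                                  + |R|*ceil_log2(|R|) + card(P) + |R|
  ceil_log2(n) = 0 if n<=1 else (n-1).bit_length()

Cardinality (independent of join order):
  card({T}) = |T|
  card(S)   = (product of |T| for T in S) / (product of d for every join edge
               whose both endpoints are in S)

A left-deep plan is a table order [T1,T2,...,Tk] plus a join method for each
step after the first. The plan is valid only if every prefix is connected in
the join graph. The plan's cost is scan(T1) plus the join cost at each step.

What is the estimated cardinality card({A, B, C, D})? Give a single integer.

Tables in S: A(40), B(500), C(80), D(100)
Edges inside S: A-C(d=16), C-B(d=10), B-D(d=10)
numerator = 40 * 500 * 80 * 100 = 160000000
denominator = 16 * 10 * 10 = 1600
card(S) = 160000000 / 1600 = 100000

100000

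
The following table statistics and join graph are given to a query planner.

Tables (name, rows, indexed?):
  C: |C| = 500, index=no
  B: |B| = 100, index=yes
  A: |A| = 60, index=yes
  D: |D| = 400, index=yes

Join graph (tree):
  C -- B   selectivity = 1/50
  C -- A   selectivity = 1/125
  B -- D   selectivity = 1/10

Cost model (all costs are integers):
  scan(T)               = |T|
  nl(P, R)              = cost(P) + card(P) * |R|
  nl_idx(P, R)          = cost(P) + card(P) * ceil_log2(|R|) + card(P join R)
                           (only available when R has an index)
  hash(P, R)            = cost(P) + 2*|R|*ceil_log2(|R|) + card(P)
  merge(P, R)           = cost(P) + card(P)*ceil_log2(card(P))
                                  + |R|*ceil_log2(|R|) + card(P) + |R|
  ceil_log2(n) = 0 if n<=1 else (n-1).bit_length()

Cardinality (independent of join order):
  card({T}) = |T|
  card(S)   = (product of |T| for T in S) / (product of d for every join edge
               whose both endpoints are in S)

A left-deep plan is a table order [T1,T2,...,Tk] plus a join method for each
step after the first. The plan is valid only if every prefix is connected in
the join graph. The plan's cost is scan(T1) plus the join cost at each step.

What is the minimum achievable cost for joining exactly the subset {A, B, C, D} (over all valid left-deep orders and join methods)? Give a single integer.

Selinger DP over subsets of {A,B,C,D}:
  {C}: scan cost=500, card=500
  {B}: scan cost=100, card=100
  {A}: scan cost=60, card=60
  {D}: scan cost=400, card=400
  {BC}: card=1000; try (B,hash)→2400, (B,nl_idx)→5000, (C,merge)→5900, (B,merge)→6300, (C,hash)→9200, (C,nl)→50100 …(+1); best=2400 via (B,hash)
  {AC}: card=240; try (A,hash)→1720, (A,nl_idx)→3740, (C,merge)→5480, (A,merge)→5920, (C,hash)→9120, (C,nl)→30060 …(+1); best=1720 via (A,hash)
  {BD}: card=4000; try (B,hash)→2200, (D,merge)→4900, (D,nl_idx)→5000, (B,merge)→5200, (B,nl_idx)→7200, (D,hash)→7400 …(+2); best=2200 via (B,hash)
  {ABC}: card=480; try (B,hash)→3360, (B,nl_idx)→3880, (A,hash)→4120, (B,merge)→4680, (A,nl_idx)→8880, (A,merge)→13820 …(+2); best=3360 via (B,hash)
  {BCD}: card=40000; try (D,hash)→10600, (C,hash)→15200, (D,merge)→17400, (D,nl_idx)→51400, (C,merge)→59200, (D,nl)→402400 …(+1); best=10600 via (D,hash)
  {ABCD}: card=19200; try (D,hash)→11040, (D,merge)→12160, (D,nl_idx)→26880, (A,hash)→51320, (D,nl)→195360, (A,nl_idx)→269800 …(+2); best=11040 via (D,hash)

11040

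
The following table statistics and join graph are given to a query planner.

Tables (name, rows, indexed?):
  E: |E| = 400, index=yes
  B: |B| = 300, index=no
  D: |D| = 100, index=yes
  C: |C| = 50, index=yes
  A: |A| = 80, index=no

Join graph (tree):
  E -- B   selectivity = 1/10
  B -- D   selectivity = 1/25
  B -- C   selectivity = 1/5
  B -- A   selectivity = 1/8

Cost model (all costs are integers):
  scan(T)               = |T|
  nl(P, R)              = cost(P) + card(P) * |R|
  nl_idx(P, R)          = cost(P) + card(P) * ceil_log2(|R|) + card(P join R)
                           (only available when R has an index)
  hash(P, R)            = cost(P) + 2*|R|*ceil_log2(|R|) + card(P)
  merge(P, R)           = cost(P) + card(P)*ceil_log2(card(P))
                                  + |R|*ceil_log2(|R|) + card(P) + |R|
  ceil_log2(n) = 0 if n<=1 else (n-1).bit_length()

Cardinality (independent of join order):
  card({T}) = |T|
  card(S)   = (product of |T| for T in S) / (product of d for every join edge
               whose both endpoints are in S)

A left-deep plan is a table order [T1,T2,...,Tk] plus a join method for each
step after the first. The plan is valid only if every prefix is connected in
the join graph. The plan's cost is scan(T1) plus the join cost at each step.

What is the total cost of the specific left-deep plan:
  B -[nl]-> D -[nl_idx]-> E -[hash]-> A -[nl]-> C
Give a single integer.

step 1: scan B: cost=300, card=300
step 2: join D via nl
    card(P join D) = 300*100/(25) = 1200
    cost = 300 + 300*100 = 30300
step 3: join E via nl_idx
    card(P join E) = 1200*400/(10) = 48000
    cost = 30300 + 1200*9 + 48000 = 89100
step 4: join A via hash
    card(P join A) = 48000*80/(8) = 480000
    cost = 89100 + 2*80*7 + 48000 = 138220
step 5: join C via nl
    card(P join C) = 480000*50/(5) = 4800000
    cost = 138220 + 480000*50 = 24138220

24138220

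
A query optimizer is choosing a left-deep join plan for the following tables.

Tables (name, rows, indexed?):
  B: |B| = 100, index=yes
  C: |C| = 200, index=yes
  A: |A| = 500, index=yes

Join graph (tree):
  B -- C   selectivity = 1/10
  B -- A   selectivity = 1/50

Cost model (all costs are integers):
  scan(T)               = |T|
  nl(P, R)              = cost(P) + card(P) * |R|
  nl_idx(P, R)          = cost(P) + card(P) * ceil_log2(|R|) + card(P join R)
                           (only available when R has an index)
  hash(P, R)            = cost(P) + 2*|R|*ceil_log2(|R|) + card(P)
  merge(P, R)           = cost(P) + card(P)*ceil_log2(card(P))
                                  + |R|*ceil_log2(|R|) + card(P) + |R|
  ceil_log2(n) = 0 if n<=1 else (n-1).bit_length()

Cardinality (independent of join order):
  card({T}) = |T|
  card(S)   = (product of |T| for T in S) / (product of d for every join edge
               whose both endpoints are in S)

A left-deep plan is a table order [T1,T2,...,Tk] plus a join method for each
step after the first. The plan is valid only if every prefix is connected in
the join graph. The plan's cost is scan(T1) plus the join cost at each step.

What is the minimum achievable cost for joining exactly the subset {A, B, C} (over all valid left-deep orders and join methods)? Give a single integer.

6200

Selinger DP over subsets of {A,B,C}:
  {B}: scan cost=100, card=100
  {C}: scan cost=200, card=200
  {A}: scan cost=500, card=500
  {BC}: card=2000; try (B,hash)→1800, (C,merge)→2700, (B,merge)→2800, (C,nl_idx)→2900, (C,hash)→3400, (B,nl_idx)→3600 …(+2); best=1800 via (B,hash)
  {AB}: card=1000; try (A,nl_idx)→2000, (B,hash)→2400, (B,nl_idx)→5000, (A,merge)→5900, (B,merge)→6300, (A,hash)→9200 …(+2); best=2000 via (A,nl_idx)
  {ABC}: card=20000; try (C,hash)→6200, (A,hash)→12800, (C,merge)→14800, (C,nl_idx)→30000, (A,merge)→30800, (A,nl_idx)→39800 …(+2); best=6200 via (C,hash)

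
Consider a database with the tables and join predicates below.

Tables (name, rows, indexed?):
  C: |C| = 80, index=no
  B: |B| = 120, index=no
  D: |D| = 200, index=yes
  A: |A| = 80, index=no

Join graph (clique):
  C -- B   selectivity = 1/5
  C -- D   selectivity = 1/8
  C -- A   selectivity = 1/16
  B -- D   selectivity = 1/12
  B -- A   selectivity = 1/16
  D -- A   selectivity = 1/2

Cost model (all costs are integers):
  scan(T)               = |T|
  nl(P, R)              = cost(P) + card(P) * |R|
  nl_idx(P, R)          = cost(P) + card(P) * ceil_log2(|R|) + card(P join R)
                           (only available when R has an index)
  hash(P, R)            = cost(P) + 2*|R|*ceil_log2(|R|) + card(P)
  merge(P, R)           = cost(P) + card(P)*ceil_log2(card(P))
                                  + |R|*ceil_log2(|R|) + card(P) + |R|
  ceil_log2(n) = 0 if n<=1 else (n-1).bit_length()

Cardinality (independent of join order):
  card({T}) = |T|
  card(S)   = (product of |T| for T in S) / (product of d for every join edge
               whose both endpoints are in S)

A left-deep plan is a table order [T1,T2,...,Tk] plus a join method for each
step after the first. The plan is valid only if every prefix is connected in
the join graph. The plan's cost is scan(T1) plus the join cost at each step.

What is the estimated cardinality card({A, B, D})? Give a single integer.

5000

Tables in S: A(80), B(120), D(200)
Edges inside S: B-D(d=12), B-A(d=16), D-A(d=2)
numerator = 80 * 120 * 200 = 1920000
denominator = 12 * 16 * 2 = 384
card(S) = 1920000 / 384 = 5000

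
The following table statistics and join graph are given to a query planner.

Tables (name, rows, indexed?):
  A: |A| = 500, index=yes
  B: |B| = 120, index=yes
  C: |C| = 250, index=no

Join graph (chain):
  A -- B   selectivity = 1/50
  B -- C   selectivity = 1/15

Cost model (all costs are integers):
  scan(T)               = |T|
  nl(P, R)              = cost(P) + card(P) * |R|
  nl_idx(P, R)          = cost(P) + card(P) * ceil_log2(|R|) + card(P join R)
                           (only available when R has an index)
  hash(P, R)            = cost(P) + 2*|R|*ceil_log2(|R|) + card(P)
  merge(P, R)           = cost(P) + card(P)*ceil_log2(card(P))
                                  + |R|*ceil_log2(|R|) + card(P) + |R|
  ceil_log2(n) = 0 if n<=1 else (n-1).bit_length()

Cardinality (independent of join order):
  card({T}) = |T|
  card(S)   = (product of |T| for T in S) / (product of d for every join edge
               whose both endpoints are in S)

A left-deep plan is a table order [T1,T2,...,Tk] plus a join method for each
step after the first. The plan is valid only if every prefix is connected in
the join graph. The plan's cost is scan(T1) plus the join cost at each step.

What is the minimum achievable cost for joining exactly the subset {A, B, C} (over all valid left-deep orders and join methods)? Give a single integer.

7600

Selinger DP over subsets of {A,B,C}:
  {A}: scan cost=500, card=500
  {B}: scan cost=120, card=120
  {C}: scan cost=250, card=250
  {AB}: card=1200; try (A,nl_idx)→2400, (B,hash)→2680, (B,nl_idx)→5200, (A,merge)→6080, (B,merge)→6460, (A,hash)→9240 …(+2); best=2400 via (A,nl_idx)
  {BC}: card=2000; try (B,hash)→2180, (C,merge)→3330, (B,merge)→3460, (B,nl_idx)→4000, (C,hash)→4240, (C,nl)→30120 …(+1); best=2180 via (B,hash)
  {ABC}: card=20000; try (C,hash)→7600, (A,hash)→13180, (C,merge)→19050, (A,merge)→31180, (A,nl_idx)→40180, (C,nl)→302400 …(+1); best=7600 via (C,hash)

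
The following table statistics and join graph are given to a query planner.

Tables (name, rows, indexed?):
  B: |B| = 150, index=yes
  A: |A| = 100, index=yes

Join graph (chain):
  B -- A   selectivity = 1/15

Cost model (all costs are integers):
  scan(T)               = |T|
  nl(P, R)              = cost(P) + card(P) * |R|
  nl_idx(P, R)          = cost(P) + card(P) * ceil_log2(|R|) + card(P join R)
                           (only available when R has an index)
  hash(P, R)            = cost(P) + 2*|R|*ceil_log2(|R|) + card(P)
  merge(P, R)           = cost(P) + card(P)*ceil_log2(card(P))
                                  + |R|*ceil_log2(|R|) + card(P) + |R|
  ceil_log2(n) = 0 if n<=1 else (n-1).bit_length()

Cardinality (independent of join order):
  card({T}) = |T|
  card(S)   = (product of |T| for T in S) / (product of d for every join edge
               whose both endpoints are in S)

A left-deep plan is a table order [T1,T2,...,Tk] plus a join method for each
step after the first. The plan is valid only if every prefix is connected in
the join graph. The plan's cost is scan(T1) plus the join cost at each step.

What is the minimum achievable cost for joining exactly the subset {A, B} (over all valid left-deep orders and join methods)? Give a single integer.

Selinger DP over subsets of {A,B}:
  {B}: scan cost=150, card=150
  {A}: scan cost=100, card=100
  {AB}: card=1000; try (A,hash)→1700, (B,nl_idx)→1900, (A,nl_idx)→2200, (B,merge)→2250, (A,merge)→2300, (B,hash)→2600 …(+2); best=1700 via (A,hash)

1700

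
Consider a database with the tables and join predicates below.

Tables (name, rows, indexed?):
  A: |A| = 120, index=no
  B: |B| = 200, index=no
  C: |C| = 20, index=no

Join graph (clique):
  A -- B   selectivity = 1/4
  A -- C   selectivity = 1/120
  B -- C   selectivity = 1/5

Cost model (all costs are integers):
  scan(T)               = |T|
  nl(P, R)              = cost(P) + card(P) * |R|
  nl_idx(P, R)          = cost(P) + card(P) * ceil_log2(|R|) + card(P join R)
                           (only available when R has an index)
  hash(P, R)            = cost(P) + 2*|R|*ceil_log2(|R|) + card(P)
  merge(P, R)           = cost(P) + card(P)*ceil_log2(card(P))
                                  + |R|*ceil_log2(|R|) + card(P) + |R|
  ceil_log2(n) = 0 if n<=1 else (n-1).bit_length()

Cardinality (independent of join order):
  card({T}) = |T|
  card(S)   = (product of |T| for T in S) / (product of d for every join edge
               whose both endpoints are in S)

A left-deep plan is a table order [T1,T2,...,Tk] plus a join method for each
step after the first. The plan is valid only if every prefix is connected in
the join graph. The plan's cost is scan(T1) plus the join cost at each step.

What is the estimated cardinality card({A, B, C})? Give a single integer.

Tables in S: A(120), B(200), C(20)
Edges inside S: A-B(d=4), A-C(d=120), B-C(d=5)
numerator = 120 * 200 * 20 = 480000
denominator = 4 * 120 * 5 = 2400
card(S) = 480000 / 2400 = 200

200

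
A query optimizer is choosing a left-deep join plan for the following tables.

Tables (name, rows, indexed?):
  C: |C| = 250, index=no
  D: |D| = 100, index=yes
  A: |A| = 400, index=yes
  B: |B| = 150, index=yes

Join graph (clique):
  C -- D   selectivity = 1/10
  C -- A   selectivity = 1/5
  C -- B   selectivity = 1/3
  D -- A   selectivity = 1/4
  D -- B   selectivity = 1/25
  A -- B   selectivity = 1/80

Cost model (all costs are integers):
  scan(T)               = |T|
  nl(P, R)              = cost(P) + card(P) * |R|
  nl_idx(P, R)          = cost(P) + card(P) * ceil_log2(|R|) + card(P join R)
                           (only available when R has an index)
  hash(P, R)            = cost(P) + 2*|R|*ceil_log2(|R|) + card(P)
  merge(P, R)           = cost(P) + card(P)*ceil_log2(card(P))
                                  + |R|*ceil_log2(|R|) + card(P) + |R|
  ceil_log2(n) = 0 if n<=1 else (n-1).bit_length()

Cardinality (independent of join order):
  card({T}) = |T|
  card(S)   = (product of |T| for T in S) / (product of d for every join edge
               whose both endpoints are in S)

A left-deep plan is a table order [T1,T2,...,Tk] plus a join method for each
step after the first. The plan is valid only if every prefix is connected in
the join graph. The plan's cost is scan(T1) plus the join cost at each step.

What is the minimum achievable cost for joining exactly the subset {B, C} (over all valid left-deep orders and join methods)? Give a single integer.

Selinger DP over subsets of {B,C}:
  {C}: scan cost=250, card=250
  {B}: scan cost=150, card=150
  {BC}: card=12500; try (B,hash)→2900, (C,merge)→3750, (B,merge)→3850, (C,hash)→4300, (B,nl_idx)→14750, (C,nl)→37650 …(+1); best=2900 via (B,hash)

2900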